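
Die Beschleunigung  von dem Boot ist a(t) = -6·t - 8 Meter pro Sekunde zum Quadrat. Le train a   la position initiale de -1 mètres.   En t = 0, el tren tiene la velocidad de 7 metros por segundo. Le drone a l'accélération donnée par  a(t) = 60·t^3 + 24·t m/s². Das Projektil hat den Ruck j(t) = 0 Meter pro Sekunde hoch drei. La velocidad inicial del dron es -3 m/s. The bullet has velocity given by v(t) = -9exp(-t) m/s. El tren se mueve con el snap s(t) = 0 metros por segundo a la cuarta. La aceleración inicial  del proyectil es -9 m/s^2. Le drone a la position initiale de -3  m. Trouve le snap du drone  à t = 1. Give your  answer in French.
En partant de l'accélération a(t) = 60·t^3 + 24·t, nous prenons 2 dérivées. En dérivant l'accélération, nous obtenons le jerk: j(t) = 180·t^2 + 24. En dérivant le jerk, nous obtenons le snap: s(t) = 360·t. En utilisant s(t) = 360·t et en substituant t = 1, nous trouvons s = 360.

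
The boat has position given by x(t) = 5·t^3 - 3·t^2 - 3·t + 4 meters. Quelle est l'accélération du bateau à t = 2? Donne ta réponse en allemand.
Um dies zu lösen, müssen wir 2 Ableitungen unserer Gleichung für die Position x(t) = 5·t^3 - 3·t^2 - 3·t + 4 nehmen. Durch Ableiten von der Position erhalten wir die Geschwindigkeit: v(t) = 15·t^2 - 6·t - 3. Mit d/dt von v(t) finden wir a(t) = 30·t - 6. Aus der Gleichung für die Beschleunigung a(t) = 30·t - 6, setzen wir t = 2 ein und erhalten a = 54.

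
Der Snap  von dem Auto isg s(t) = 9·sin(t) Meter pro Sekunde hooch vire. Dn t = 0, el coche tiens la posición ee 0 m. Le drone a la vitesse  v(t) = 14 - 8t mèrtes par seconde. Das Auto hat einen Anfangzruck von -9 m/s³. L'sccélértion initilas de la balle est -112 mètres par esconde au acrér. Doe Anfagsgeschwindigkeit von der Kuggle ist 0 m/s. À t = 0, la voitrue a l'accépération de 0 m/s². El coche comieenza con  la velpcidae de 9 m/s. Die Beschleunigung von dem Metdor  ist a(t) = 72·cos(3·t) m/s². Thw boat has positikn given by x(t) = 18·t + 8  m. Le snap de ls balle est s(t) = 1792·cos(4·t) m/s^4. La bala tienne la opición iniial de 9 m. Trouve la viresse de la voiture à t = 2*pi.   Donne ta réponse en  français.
Nous devons trouver la primitive de notre équation du snap s(t) = 9·sin(t) 3 fois. La primitive du snap est le jerk. En utilisant j(0) = -9, nous obtenons j(t) = -9·cos(t). La primitive du jerk, avec a(0) = 0, donne l'accélération: a(t) = -9·sin(t). La primitive de l'accélération est la vitesse. En utilisant v(0) = 9, nous obtenons v(t) = 9·cos(t). De l'équation de la vitesse v(t) = 9·cos(t), nous substituons t = 2*pi pour obtenir v = 9.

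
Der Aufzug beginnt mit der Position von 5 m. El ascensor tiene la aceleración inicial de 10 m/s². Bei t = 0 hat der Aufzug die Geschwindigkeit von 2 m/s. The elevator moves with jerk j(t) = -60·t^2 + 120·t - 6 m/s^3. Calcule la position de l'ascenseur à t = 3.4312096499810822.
Nous devons trouver l'intégrale de notre équation du jerk j(t) = -60·t^2 + 120·t - 6 3 fois. En prenant ∫j(t)dt et en appliquant a(0) = 10, nous trouvons a(t) = -20·t^3 + 60·t^2 - 6·t + 10. En prenant ∫a(t)dt et en appliquant v(0) = 2, nous trouvons v(t) = -5·t^4 + 20·t^3 - 3·t^2 + 10·t + 2. La primitive de la vitesse, avec x(0) = 5, donne la position: x(t) = -t^5 + 5·t^4 - t^3 + 5·t^2 + 2·t + 5. De l'équation de la position x(t) = -t^5 + 5·t^4 - t^3 + 5·t^2 + 2·t + 5, nous substituons t = 3.4312096499810822 pour obtenir x = 247.779355421832.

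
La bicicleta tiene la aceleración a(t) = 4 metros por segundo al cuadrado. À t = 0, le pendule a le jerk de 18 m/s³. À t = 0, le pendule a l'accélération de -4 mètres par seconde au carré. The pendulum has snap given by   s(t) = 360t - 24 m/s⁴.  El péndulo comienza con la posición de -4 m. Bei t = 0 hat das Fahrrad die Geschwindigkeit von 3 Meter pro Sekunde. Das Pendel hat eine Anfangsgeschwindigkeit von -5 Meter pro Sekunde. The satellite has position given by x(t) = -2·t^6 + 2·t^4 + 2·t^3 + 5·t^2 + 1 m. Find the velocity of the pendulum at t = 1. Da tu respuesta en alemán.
Um dies zu lösen, müssen wir 3 Integrale unserer Gleichung für den Snap s(t) = 360·t - 24 finden. Durch Integration von dem Snap und Verwendung der Anfangsbedingung j(0) = 18, erhalten wir j(t) = 180·t^2 - 24·t + 18. Die Stammfunktion von dem Ruck ist die Beschleunigung. Mit a(0) = -4 erhalten wir a(t) = 60·t^3 - 12·t^2 + 18·t - 4. Die Stammfunktion von der Beschleunigung ist die Geschwindigkeit. Mit v(0) = -5 erhalten wir v(t) = 15·t^4 - 4·t^3 + 9·t^2 - 4·t - 5. Aus der Gleichung für die Geschwindigkeit v(t) = 15·t^4 - 4·t^3 + 9·t^2 - 4·t - 5, setzen wir t = 1 ein und erhalten v = 11.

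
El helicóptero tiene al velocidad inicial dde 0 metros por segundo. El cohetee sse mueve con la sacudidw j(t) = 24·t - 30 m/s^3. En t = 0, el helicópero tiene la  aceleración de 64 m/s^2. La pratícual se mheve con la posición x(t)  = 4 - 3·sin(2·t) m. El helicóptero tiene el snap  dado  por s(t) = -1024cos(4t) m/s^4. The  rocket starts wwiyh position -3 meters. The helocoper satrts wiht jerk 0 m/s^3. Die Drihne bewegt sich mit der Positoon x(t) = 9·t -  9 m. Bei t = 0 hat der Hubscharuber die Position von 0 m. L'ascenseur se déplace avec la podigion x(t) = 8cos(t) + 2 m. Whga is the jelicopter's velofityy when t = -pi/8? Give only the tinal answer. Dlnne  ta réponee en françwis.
La réponse est -16.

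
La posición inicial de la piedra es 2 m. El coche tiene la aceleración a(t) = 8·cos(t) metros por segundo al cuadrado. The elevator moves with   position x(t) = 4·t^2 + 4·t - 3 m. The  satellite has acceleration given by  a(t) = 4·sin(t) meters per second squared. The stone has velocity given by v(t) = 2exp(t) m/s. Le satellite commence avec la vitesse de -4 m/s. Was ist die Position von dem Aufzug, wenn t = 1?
Mit x(t) = 4·t^2 + 4·t - 3 und Einsetzen von t = 1, finden wir x = 5.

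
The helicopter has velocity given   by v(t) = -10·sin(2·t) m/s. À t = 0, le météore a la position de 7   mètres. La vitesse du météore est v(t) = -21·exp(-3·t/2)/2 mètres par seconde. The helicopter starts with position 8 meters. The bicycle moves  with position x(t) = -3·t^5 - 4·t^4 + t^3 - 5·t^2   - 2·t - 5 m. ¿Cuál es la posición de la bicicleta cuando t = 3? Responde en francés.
En utilisant x(t) = -3·t^5 - 4·t^4 + t^3 - 5·t^2 - 2·t - 5 et en substituant t = 3, nous trouvons x = -1082.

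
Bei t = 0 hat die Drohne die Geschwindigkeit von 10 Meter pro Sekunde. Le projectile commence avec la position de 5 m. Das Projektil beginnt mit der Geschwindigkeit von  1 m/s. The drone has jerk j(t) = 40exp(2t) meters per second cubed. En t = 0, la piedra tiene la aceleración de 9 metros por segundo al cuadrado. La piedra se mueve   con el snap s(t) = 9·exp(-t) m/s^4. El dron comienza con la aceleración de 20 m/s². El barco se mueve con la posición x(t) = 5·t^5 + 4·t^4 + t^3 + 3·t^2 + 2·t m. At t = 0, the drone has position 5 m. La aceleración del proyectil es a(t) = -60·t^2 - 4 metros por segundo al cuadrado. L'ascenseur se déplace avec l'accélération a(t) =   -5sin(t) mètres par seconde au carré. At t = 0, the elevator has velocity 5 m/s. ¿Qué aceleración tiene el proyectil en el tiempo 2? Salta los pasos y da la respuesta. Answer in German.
Bei t = 2, a = -244.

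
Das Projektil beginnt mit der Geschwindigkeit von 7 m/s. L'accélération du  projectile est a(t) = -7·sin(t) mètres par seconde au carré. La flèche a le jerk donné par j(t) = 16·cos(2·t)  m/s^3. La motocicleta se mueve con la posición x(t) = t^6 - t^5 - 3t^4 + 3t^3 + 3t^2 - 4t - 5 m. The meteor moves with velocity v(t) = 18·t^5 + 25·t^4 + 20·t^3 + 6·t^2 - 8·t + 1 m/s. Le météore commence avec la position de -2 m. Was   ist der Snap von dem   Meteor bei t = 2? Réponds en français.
Nous devons dériver notre équation de la vitesse v(t) = 18·t^5 + 25·t^4 + 20·t^3 + 6·t^2 - 8·t + 1 3 fois. En prenant d/dt de v(t), nous trouvons a(t) = 90·t^4 + 100·t^3 + 60·t^2 + 12·t - 8. En dérivant l'accélération, nous obtenons le jerk: j(t) = 360·t^3 + 300·t^2 + 120·t + 12. En dérivant le jerk, nous obtenons le snap: s(t) = 1080·t^2 + 600·t + 120. En utilisant s(t) = 1080·t^2 + 600·t + 120 et en substituant t = 2, nous trouvons s = 5640.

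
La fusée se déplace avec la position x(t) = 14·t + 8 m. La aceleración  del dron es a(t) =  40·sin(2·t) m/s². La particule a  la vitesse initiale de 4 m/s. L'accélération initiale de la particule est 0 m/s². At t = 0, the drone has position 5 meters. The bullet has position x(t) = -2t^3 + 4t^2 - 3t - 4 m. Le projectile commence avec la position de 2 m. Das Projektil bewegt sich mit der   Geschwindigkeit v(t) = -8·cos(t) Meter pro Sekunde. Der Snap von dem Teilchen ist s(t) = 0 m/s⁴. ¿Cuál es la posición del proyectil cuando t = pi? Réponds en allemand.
Wir müssen die Stammfunktion unserer Gleichung für die Geschwindigkeit v(t) = -8·cos(t) 1-mal finden. Mit ∫v(t)dt und Anwendung von x(0) = 2, finden wir x(t) = 2 - 8·sin(t). Aus der Gleichung für die Position x(t) = 2 - 8·sin(t), setzen wir t = pi ein und erhalten x = 2.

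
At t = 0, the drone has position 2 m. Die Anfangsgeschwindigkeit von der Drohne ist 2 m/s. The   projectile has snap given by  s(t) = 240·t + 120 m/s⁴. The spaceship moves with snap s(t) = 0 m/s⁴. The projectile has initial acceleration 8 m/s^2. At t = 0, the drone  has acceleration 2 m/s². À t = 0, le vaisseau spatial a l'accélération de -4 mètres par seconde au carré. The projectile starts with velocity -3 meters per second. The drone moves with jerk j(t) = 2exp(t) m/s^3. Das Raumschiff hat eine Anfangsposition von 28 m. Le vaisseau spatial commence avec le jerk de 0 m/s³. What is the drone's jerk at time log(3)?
Using j(t) = 2·exp(t) and substituting t = log(3), we find j = 6.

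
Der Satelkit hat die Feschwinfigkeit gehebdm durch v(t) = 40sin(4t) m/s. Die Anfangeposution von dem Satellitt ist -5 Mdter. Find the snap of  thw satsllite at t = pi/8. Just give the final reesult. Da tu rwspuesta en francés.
Le snap à t = pi/8 est s = 0.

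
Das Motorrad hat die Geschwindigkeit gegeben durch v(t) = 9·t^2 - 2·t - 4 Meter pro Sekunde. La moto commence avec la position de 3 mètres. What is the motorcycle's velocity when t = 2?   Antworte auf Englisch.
From the given velocity equation v(t) = 9·t^2 - 2·t - 4, we substitute t = 2 to get v = 28.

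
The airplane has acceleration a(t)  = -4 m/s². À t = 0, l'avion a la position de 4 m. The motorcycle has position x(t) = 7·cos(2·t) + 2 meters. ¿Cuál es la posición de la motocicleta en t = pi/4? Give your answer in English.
Using x(t) = 7·cos(2·t) + 2 and substituting t = pi/4, we find x = 2.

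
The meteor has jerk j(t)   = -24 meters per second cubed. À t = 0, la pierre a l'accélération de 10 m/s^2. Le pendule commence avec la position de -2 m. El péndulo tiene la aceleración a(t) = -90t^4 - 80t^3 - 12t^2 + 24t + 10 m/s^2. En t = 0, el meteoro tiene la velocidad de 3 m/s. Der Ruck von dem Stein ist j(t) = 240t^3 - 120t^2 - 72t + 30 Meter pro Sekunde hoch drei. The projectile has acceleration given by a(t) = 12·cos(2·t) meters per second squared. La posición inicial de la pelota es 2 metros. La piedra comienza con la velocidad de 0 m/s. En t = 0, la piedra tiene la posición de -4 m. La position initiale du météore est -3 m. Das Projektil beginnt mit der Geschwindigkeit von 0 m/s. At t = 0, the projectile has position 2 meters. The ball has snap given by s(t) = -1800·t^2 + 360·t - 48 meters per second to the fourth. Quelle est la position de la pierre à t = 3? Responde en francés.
Nous devons trouver la primitive de notre équation du jerk j(t) = 240·t^3 - 120·t^2 - 72·t + 30 3 fois. En intégrant le jerk et en utilisant la condition initiale a(0) = 10, nous obtenons a(t) = 60·t^4 - 40·t^3 - 36·t^2 + 30·t + 10. En prenant ∫a(t)dt et en appliquant v(0) = 0, nous trouvons v(t) = t·(12·t^4 - 10·t^3 - 12·t^2 + 15·t + 10). En intégrant la vitesse et en utilisant la condition initiale x(0) = -4, nous obtenons x(t) = 2·t^6 - 2·t^5 - 3·t^4 + 5·t^3 + 5·t^2 - 4. Nous avons la position x(t) = 2·t^6 - 2·t^5 - 3·t^4 + 5·t^3 + 5·t^2 - 4. En substituant t = 3: x(3) = 905.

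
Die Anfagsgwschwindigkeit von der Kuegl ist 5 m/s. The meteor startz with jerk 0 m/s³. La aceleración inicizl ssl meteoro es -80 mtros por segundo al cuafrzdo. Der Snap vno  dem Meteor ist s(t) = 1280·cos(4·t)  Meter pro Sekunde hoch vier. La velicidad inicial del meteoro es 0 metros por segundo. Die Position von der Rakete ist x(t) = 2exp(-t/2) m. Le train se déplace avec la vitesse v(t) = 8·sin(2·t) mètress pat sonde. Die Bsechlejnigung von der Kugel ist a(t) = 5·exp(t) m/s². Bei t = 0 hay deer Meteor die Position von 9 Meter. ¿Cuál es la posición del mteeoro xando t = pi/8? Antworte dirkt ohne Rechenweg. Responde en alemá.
Die Antwort ist 4.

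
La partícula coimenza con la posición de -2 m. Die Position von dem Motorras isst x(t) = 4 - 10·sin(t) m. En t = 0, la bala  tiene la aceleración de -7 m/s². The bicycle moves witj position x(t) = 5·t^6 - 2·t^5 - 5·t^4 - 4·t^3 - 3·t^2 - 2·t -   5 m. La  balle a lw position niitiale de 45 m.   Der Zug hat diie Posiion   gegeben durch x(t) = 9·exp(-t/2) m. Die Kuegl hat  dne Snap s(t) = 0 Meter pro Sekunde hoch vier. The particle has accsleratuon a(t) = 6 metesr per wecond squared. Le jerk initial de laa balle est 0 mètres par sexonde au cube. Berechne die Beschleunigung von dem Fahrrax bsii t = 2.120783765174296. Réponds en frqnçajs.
Pour résoudre ceci, nous devons prendre 2 dérivées de notre équation de la position x(t) = 5·t^6 - 2·t^5 - 5·t^4 - 4·t^3 - 3·t^2 - 2·t - 5. En dérivant la position, nous obtenons la vitesse: v(t) = 30·t^5 - 10·t^4 - 20·t^3 - 12·t^2 - 6·t - 2. En prenant d/dt de v(t), nous trouvons a(t) = 150·t^4 - 40·t^3 - 60·t^2 - 24·t - 6. De l'équation de l'accélération a(t) = 150·t^4 - 40·t^3 - 60·t^2 - 24·t - 6, nous substituons t = 2.120783765174296 pour obtenir a = 2326.11765844402.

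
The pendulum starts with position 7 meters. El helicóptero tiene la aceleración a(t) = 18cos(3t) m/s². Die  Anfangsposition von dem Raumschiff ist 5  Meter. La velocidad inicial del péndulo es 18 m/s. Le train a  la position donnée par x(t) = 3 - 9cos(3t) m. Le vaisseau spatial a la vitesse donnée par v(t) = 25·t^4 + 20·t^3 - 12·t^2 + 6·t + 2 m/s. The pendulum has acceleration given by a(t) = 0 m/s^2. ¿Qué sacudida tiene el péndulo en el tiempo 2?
Debemos derivar nuestra ecuación de la aceleración a(t) = 0 1 vez. Tomando d/dt de a(t), encontramos j(t) = 0. Tenemos la sacudida j(t) = 0. Sustituyendo t = 2: j(2) = 0.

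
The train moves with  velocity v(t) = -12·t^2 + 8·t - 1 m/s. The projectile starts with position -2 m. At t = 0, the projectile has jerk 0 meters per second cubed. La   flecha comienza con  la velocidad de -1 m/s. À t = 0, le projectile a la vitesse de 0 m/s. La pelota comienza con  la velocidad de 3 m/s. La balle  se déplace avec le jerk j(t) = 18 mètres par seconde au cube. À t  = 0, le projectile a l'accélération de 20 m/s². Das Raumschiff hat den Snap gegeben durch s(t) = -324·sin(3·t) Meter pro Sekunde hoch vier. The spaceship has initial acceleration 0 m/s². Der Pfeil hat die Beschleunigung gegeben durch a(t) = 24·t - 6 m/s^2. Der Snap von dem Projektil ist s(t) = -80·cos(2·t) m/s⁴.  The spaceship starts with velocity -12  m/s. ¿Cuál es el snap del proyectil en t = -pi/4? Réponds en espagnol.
Usando s(t) = -80·cos(2·t) y sustituyendo t = -pi/4, encontramos s = 0.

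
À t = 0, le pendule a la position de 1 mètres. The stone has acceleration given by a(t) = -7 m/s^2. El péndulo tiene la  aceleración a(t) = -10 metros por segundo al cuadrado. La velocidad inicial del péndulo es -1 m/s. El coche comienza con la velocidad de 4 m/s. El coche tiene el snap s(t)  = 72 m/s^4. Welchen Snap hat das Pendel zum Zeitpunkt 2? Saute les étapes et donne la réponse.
Bei t = 2, s = 0.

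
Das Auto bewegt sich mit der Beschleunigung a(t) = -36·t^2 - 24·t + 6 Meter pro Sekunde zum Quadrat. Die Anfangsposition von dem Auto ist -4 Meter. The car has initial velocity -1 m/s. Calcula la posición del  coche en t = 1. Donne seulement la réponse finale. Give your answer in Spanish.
La respuesta es -9.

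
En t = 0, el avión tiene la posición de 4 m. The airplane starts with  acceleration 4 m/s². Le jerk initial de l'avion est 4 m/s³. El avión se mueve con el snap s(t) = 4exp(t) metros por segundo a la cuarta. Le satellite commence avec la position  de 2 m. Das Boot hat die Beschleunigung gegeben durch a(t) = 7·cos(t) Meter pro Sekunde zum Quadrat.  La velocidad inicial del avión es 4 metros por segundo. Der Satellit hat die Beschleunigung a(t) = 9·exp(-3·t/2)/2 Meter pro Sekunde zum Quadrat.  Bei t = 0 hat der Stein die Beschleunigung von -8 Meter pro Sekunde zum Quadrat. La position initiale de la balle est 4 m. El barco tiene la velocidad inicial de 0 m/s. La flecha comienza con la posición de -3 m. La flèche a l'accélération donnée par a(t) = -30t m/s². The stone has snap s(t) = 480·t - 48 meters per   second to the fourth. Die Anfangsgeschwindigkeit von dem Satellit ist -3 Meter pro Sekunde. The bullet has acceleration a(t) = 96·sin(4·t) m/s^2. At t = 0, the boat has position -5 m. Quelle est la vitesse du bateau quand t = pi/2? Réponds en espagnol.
Partiendo de la aceleración a(t) = 7·cos(t), tomamos 1 integral. Tomando ∫a(t)dt y aplicando v(0) = 0, encontramos v(t) = 7·sin(t). De la ecuación de la velocidad v(t) = 7·sin(t), sustituimos t = pi/2 para obtener v = 7.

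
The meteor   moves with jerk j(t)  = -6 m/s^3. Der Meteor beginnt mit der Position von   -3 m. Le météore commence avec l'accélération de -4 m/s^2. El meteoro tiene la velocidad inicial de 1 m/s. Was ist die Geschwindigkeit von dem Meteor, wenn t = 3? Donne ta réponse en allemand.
Um dies zu lösen, müssen wir 2 Stammfunktionen unserer Gleichung für den Ruck j(t) = -6 finden. Das Integral von dem Ruck, mit a(0) = -4, ergibt die Beschleunigung: a(t) = -6·t - 4. Das Integral von der Beschleunigung ist die Geschwindigkeit. Mit v(0) = 1 erhalten wir v(t) = -3·t^2 - 4·t + 1. Wir haben die Geschwindigkeit v(t) = -3·t^2 - 4·t + 1. Durch Einsetzen von t = 3: v(3) = -38.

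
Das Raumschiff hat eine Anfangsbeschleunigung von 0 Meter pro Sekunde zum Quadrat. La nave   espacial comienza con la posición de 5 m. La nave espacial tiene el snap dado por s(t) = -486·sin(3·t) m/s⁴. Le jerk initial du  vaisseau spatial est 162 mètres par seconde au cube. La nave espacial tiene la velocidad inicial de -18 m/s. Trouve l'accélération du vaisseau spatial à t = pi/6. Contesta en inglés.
To solve this, we need to take 2 antiderivatives of our snap equation s(t) = -486·sin(3·t). Integrating snap and using the initial condition j(0) = 162, we get j(t) = 162·cos(3·t). Finding the integral of j(t) and using a(0) = 0: a(t) = 54·sin(3·t). From the given acceleration equation a(t) = 54·sin(3·t), we substitute t = pi/6 to get a = 54.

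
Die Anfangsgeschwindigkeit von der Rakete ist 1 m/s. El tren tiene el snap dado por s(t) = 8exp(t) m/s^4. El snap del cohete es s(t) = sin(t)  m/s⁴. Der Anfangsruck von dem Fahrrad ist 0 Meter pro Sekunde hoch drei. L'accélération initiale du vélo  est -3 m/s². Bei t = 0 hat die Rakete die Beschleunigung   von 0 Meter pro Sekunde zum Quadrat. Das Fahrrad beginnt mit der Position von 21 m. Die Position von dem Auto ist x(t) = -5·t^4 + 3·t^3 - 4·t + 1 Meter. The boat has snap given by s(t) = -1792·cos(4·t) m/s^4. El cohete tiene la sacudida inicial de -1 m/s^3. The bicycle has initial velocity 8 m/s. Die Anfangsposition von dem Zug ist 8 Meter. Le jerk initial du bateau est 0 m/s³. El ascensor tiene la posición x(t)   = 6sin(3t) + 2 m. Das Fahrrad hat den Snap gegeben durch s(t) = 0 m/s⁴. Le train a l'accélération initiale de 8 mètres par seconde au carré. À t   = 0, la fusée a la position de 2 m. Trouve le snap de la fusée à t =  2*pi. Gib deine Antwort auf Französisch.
En utilisant s(t) = sin(t) et en substituant t = 2*pi, nous trouvons s = 0.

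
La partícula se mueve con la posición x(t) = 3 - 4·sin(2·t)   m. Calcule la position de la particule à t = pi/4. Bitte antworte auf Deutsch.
Wir haben die Position x(t) = 3 - 4·sin(2·t). Durch Einsetzen von t = pi/4: x(pi/4) = -1.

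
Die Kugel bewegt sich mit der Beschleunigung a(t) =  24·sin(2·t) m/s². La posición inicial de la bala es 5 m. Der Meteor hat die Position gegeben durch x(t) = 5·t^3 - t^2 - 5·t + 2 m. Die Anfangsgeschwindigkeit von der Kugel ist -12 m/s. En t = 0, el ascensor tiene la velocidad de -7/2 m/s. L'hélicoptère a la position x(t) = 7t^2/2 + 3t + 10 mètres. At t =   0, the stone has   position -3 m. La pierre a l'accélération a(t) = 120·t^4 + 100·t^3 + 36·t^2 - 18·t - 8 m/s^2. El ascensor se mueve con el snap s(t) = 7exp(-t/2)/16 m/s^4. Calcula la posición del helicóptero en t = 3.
Tenemos la posición x(t) = 7·t^2/2 + 3·t + 10. Sustituyendo t = 3: x(3) = 101/2.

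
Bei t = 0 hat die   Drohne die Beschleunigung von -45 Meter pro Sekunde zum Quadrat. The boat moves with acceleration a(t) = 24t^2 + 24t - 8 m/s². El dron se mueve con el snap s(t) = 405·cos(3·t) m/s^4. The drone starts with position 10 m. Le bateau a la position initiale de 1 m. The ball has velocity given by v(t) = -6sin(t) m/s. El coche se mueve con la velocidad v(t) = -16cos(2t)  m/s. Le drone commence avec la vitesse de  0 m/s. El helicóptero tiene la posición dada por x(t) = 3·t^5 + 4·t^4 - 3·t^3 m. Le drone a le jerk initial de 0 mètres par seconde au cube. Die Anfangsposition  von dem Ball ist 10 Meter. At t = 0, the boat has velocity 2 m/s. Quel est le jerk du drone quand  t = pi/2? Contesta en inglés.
We need to integrate our snap equation s(t) = 405·cos(3·t) 1 time. Finding the integral of s(t) and using j(0) = 0: j(t) = 135·sin(3·t). Using j(t) = 135·sin(3·t) and substituting t = pi/2, we find j = -135.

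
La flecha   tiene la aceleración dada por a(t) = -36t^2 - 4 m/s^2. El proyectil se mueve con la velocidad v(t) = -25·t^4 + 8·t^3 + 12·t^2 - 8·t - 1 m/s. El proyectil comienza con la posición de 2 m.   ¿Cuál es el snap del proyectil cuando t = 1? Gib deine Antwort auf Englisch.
To solve this, we need to take 3 derivatives of our velocity equation v(t) = -25·t^4 + 8·t^3 + 12·t^2 - 8·t - 1. Differentiating velocity, we get acceleration: a(t) = -100·t^3 + 24·t^2 + 24·t - 8. Differentiating acceleration, we get jerk: j(t) = -300·t^2 + 48·t + 24. The derivative of jerk gives snap: s(t) = 48 - 600·t. We have snap s(t) = 48 - 600·t. Substituting t = 1: s(1) = -552.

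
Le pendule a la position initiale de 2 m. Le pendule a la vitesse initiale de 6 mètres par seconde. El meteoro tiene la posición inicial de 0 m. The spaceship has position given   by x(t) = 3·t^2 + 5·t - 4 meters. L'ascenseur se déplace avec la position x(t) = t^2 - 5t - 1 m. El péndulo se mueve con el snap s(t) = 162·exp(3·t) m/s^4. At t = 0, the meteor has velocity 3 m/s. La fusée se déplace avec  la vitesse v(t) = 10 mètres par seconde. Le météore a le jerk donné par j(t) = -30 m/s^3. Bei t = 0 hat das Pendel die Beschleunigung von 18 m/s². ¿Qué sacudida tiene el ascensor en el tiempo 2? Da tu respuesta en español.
Para resolver esto, necesitamos tomar 3 derivadas de nuestra ecuación de la posición x(t) = t^2 - 5·t - 1. La derivada de la posición da la velocidad: v(t) = 2·t - 5. Derivando la velocidad, obtenemos la aceleración: a(t) = 2. La derivada de la aceleración da la sacudida: j(t) = 0. De la ecuación de la sacudida j(t) = 0, sustituimos t = 2 para obtener j = 0.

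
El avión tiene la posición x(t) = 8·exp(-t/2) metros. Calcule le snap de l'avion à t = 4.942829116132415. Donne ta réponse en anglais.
We must differentiate our position equation x(t) = 8·exp(-t/2) 4 times. Differentiating position, we get velocity: v(t) = -4·exp(-t/2). Taking d/dt of v(t), we find a(t) = 2·exp(-t/2). Taking d/dt of a(t), we find j(t) = -exp(-t/2). Taking d/dt of j(t), we find s(t) = exp(-t/2)/2. Using s(t) = exp(-t/2)/2 and substituting t = 4.942829116132415, we find s = 0.0422326466965851.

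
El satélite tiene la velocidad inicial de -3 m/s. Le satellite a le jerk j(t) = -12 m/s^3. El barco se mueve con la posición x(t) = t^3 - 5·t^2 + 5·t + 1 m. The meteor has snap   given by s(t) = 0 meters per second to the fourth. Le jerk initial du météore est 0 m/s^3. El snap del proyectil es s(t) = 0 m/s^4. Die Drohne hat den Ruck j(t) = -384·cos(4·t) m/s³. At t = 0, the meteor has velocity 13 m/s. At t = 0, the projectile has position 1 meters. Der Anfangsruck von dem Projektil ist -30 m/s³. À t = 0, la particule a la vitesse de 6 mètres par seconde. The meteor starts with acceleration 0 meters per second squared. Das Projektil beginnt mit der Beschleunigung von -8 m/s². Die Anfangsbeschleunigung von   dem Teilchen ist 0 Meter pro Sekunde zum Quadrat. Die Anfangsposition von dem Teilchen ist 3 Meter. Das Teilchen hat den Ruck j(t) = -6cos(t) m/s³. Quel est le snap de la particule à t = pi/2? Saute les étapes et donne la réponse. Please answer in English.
The snap at t = pi/2 is s = 6.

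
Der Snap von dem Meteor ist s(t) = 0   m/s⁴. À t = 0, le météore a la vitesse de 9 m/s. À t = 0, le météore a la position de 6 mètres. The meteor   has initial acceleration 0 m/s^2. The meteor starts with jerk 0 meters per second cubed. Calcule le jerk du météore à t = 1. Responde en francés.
Pour résoudre ceci, nous devons prendre 1 intégrale de notre équation du snap s(t) = 0. En prenant ∫s(t)dt et en appliquant j(0) = 0, nous trouvons j(t) = 0. Nous avons le jerk j(t) = 0. En substituant t = 1: j(1) = 0.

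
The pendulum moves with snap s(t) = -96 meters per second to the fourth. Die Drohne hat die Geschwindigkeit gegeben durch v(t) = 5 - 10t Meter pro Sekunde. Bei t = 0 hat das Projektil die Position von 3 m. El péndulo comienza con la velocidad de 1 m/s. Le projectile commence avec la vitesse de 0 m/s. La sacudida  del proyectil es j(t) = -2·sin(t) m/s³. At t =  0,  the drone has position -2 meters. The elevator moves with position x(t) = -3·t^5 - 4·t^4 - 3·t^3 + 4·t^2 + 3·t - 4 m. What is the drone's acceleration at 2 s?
We must differentiate our velocity equation v(t) = 5 - 10·t 1 time. Taking d/dt of v(t), we find a(t) = -10. We have acceleration a(t) = -10. Substituting t = 2: a(2) = -10.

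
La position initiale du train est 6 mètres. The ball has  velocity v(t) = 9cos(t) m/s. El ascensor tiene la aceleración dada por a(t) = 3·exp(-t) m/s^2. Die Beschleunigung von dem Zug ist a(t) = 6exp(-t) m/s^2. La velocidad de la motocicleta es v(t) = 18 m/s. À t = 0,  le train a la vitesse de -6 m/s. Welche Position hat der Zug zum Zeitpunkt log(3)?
Um dies zu lösen, müssen wir 2 Stammfunktionen unserer Gleichung für die Beschleunigung a(t) = 6·exp(-t) finden. Durch Integration von der Beschleunigung und Verwendung der Anfangsbedingung v(0) = -6, erhalten wir v(t) = -6·exp(-t). Durch Integration von der Geschwindigkeit und Verwendung der Anfangsbedingung x(0) = 6, erhalten wir x(t) = 6·exp(-t). Aus der Gleichung für die Position x(t) = 6·exp(-t), setzen wir t = log(3) ein und erhalten x = 2.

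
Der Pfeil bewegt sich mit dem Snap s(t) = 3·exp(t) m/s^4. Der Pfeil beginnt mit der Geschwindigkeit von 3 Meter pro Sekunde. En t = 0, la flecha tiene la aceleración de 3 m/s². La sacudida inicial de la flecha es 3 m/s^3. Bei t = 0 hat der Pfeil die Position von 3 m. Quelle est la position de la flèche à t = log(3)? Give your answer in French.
Nous devons intégrer notre équation du snap s(t) = 3·exp(t) 4 fois. L'intégrale du snap, avec j(0) = 3, donne le jerk: j(t) = 3·exp(t). La primitive du jerk est l'accélération. En utilisant a(0) = 3, nous obtenons a(t) = 3·exp(t). En prenant ∫a(t)dt et en appliquant v(0) = 3, nous trouvons v(t) = 3·exp(t). En prenant ∫v(t)dt et en appliquant x(0) = 3, nous trouvons x(t) = 3·exp(t). En utilisant x(t) = 3·exp(t) et en substituant t = log(3), nous trouvons x = 9.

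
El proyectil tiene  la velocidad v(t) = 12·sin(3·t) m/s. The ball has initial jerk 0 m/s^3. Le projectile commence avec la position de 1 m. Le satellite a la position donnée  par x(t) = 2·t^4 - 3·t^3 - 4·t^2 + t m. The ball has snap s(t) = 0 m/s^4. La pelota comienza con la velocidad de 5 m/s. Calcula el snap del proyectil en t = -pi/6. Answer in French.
Pour résoudre ceci, nous devons prendre 3 dérivées de notre équation de la vitesse v(t) = 12·sin(3·t). La dérivée de la vitesse donne l'accélération: a(t) = 36·cos(3·t). En prenant d/dt de a(t), nous trouvons j(t) = -108·sin(3·t). La dérivée du jerk donne le snap: s(t) = -324·cos(3·t). De l'équation du snap s(t) = -324·cos(3·t), nous substituons t = -pi/6 pour obtenir s = 0.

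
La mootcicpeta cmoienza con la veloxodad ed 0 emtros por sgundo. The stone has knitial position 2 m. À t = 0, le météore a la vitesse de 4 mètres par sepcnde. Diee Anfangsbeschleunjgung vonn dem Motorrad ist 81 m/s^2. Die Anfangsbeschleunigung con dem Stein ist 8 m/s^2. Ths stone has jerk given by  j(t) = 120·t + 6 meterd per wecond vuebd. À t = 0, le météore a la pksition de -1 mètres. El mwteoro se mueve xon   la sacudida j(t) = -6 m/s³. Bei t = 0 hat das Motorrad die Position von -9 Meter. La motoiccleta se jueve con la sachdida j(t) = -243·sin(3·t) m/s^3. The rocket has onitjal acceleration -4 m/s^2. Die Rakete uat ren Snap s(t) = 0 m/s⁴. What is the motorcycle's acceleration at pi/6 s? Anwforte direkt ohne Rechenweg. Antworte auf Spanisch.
a(pi/6) = 0.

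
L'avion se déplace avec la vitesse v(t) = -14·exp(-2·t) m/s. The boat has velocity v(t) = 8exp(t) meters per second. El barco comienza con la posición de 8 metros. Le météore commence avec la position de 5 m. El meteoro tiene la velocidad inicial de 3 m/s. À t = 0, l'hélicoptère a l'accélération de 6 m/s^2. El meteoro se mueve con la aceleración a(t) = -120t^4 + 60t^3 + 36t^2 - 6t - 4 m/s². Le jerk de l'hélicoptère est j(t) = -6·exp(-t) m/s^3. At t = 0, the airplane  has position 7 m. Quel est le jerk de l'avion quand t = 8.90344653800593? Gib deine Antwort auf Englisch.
We must differentiate our velocity equation v(t) = -14·exp(-2·t) 2 times. The derivative of velocity gives acceleration: a(t) = 28·exp(-2·t). The derivative of acceleration gives jerk: j(t) = -56·exp(-2·t). We have jerk j(t) = -56·exp(-2·t). Substituting t = 8.90344653800593: j(8.90344653800593) = -0.00000103455271375679.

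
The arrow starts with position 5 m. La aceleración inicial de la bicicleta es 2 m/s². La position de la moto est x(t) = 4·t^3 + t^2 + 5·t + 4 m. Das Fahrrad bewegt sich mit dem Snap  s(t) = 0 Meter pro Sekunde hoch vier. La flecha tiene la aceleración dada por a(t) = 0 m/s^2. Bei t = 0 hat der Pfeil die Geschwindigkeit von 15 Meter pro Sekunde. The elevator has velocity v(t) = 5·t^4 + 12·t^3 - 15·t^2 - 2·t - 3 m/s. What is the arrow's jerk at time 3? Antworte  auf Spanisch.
Partiendo de la aceleración a(t) = 0, tomamos 1 derivada. Tomando d/dt de a(t), encontramos j(t) = 0. Tenemos la sacudida j(t) = 0. Sustituyendo t = 3: j(3) = 0.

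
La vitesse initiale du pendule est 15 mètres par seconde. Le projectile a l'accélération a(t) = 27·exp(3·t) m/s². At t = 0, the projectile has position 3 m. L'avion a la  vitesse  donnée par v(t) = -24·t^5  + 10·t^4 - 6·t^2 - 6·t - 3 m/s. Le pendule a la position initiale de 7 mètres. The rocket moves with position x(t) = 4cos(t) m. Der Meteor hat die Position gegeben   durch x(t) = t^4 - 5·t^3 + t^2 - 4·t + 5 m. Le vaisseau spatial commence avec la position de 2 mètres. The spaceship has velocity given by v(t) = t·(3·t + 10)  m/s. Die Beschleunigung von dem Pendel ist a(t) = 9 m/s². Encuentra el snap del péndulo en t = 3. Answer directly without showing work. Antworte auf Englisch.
The answer is 0.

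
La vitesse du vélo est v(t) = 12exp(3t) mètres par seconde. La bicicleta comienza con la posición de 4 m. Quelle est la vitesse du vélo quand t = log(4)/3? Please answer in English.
From the given velocity equation v(t) = 12·exp(3·t), we substitute t = log(4)/3 to get v = 48.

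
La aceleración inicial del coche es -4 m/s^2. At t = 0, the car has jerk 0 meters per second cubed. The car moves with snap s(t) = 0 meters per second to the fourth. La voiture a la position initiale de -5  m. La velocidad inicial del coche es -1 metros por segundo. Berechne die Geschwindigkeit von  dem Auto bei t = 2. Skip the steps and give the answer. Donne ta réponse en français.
La vitesse à t = 2 est v = -9.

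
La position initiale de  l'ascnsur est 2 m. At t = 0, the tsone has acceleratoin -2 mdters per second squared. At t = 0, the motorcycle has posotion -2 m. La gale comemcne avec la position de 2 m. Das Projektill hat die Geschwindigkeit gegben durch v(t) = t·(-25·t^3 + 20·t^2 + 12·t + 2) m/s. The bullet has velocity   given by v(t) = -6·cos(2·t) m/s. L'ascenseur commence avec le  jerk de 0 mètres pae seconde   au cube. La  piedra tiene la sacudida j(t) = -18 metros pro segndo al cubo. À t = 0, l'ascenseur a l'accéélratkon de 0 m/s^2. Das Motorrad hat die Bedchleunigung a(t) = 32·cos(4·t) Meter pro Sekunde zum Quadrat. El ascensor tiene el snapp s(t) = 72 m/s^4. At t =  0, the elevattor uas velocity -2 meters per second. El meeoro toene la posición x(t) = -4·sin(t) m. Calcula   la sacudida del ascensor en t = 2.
Partiendo del snap s(t) = 72, tomamos 1 antiderivada. La antiderivada del snap es la sacudida. Usando j(0) = 0, obtenemos j(t) = 72·t. Usando j(t) = 72·t y sustituyendo t = 2, encontramos j = 144.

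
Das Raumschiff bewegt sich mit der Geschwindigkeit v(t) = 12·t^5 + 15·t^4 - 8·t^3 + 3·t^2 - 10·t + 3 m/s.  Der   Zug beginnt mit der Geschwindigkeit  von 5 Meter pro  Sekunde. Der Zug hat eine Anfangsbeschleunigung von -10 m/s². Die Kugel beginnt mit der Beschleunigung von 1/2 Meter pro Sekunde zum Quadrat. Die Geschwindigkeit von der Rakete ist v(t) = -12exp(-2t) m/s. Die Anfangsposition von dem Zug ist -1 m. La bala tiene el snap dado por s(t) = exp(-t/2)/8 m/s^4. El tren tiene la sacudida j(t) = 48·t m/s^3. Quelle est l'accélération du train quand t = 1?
En partant du jerk j(t) = 48·t, nous prenons 1 primitive. En intégrant le jerk et en utilisant la condition initiale a(0) = -10, nous obtenons a(t) = 24·t^2 - 10. De l'équation de l'accélération a(t) = 24·t^2 - 10, nous substituons t = 1 pour obtenir a = 14.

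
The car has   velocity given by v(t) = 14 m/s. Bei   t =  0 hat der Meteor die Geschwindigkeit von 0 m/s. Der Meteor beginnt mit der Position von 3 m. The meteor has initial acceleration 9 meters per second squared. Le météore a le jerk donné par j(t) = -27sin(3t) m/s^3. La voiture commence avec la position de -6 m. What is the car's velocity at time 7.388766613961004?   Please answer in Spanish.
De la ecuación de la velocidad v(t) = 14, sustituimos t = 7.388766613961004 para obtener v = 14.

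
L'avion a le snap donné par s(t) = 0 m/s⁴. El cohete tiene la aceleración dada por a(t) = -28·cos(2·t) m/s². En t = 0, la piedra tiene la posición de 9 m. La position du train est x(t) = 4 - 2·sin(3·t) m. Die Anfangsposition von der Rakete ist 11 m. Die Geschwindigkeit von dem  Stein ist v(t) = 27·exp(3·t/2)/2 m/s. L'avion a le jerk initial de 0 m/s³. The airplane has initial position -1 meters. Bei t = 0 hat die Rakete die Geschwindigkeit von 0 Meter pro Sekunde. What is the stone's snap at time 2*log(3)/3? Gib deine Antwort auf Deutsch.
Um dies zu lösen, müssen wir 3 Ableitungen unserer Gleichung für die Geschwindigkeit v(t) = 27·exp(3·t/2)/2 nehmen. Die Ableitung von der Geschwindigkeit ergibt die Beschleunigung: a(t) = 81·exp(3·t/2)/4. Durch Ableiten von der Beschleunigung erhalten wir den Ruck: j(t) = 243·exp(3·t/2)/8. Die Ableitung von dem Ruck ergibt den Snap: s(t) = 729·exp(3·t/2)/16. Aus der Gleichung für den Snap s(t) = 729·exp(3·t/2)/16, setzen wir t = 2*log(3)/3 ein und erhalten s = 2187/16.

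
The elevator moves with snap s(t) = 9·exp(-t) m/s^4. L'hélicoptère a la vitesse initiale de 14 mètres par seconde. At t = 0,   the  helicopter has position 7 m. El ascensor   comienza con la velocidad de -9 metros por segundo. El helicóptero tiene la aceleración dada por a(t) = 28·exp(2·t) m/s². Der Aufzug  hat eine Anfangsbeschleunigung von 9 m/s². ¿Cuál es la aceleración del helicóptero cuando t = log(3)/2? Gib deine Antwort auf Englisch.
We have acceleration a(t) = 28·exp(2·t). Substituting t = log(3)/2: a(log(3)/2) = 84.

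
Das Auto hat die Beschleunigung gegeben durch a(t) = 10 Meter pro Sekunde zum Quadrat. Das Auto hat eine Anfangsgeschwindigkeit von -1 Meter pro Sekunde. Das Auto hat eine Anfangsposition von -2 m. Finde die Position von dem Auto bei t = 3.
Wir müssen das Integral unserer Gleichung für die Beschleunigung a(t) = 10 2-mal finden. Die Stammfunktion von der Beschleunigung ist die Geschwindigkeit. Mit v(0) = -1 erhalten wir v(t) = 10·t - 1. Die Stammfunktion von der Geschwindigkeit ist die Position. Mit x(0) = -2 erhalten wir x(t) = 5·t^2 - t - 2. Aus der Gleichung für die Position x(t) = 5·t^2 - t - 2, setzen wir t = 3 ein und erhalten x = 40.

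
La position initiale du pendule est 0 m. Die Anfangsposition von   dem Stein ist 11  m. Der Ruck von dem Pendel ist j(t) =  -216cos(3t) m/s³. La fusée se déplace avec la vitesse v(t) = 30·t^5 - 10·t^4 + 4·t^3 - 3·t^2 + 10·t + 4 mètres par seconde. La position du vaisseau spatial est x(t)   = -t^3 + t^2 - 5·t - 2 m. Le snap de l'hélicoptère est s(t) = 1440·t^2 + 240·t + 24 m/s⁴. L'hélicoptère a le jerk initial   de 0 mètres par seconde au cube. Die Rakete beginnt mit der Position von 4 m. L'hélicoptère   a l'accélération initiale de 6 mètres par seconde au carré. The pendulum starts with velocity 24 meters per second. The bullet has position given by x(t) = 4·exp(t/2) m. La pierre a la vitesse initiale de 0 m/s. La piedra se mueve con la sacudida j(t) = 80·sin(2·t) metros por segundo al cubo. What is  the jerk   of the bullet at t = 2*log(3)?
Starting from position x(t) = 4·exp(t/2), we take 3 derivatives. Taking d/dt of x(t), we find v(t) = 2·exp(t/2). Differentiating velocity, we get acceleration: a(t) = exp(t/2). Differentiating acceleration, we get jerk: j(t) = exp(t/2)/2. We have jerk j(t) = exp(t/2)/2. Substituting t = 2*log(3): j(2*log(3)) = 3/2.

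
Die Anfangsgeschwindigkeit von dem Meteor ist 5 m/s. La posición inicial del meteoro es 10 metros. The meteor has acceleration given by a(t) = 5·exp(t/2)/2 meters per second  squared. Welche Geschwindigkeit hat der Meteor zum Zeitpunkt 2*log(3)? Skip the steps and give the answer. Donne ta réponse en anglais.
At t = 2*log(3), v = 15.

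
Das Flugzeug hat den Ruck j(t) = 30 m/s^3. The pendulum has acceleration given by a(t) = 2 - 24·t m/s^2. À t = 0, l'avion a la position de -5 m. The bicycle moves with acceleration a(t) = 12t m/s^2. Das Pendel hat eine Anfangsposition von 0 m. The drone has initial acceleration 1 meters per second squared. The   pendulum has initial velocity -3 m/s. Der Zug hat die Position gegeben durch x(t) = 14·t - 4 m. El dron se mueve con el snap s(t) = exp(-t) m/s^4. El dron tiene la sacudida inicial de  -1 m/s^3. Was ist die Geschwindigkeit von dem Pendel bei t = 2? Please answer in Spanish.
Necesitamos integrar nuestra ecuación de la aceleración a(t) = 2 - 24·t 1 vez. La integral de la aceleración, con v(0) = -3, da la velocidad: v(t) = -12·t^2 + 2·t - 3. De la ecuación de la velocidad v(t) = -12·t^2 + 2·t - 3, sustituimos t = 2 para obtener v = -47.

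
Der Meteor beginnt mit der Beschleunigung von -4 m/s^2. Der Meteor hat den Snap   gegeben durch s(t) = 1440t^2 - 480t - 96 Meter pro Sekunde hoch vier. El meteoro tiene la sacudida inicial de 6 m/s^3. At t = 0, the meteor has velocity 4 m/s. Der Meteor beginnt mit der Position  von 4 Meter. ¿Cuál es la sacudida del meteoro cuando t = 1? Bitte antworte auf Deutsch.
Wir müssen das Integral unserer Gleichung für den Snap s(t) = 1440·t^2 - 480·t - 96 1-mal finden. Mit ∫s(t)dt und Anwendung von j(0) = 6, finden wir j(t) = 480·t^3 - 240·t^2 - 96·t + 6. Wir haben den Ruck j(t) = 480·t^3 - 240·t^2 - 96·t + 6. Durch Einsetzen von t = 1: j(1) = 150.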